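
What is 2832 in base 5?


Divide by 5 repeatedly:
2832 ÷ 5 = 566 remainder 2
566 ÷ 5 = 113 remainder 1
113 ÷ 5 = 22 remainder 3
22 ÷ 5 = 4 remainder 2
4 ÷ 5 = 0 remainder 4
Reading remainders bottom-up:
= 42312


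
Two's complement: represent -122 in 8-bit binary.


Original: 01111010
Step 1 - Invert all bits: 10000101
Step 2 - Add 1: 10000101 + 1
= 10000110 (represents -122)


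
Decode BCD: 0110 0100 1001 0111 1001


Each 4-bit group → digit:
  0110 → 6
  0100 → 4
  1001 → 9
  0111 → 7
  1001 → 9
= 64979


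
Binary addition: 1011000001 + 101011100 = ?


Align and add column by column (LSB to MSB, carry propagating):
  01011000001
+ 00101011100
  -----------
  col 0: 1 + 0 + 0 (carry in) = 1 → bit 1, carry out 0
  col 1: 0 + 0 + 0 (carry in) = 0 → bit 0, carry out 0
  col 2: 0 + 1 + 0 (carry in) = 1 → bit 1, carry out 0
  col 3: 0 + 1 + 0 (carry in) = 1 → bit 1, carry out 0
  col 4: 0 + 1 + 0 (carry in) = 1 → bit 1, carry out 0
  col 5: 0 + 0 + 0 (carry in) = 0 → bit 0, carry out 0
  col 6: 1 + 1 + 0 (carry in) = 2 → bit 0, carry out 1
  col 7: 1 + 0 + 1 (carry in) = 2 → bit 0, carry out 1
  col 8: 0 + 1 + 1 (carry in) = 2 → bit 0, carry out 1
  col 9: 1 + 0 + 1 (carry in) = 2 → bit 0, carry out 1
  col 10: 0 + 0 + 1 (carry in) = 1 → bit 1, carry out 0
Reading bits MSB→LSB: 10000011101
Strip leading zeros: 10000011101
= 10000011101


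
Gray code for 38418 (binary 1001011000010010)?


Binary: 1001011000010010
Gray code: G = B XOR (B >> 1)
B >> 1 = 0100101100001001
1001011000010010 XOR 0100101100001001:
  1 XOR 0 = 1
  0 XOR 1 = 1
  0 XOR 0 = 0
  1 XOR 0 = 1
  0 XOR 1 = 1
  1 XOR 0 = 1
  1 XOR 1 = 0
  0 XOR 1 = 1
  0 XOR 0 = 0
  0 XOR 0 = 0
  0 XOR 0 = 0
  1 XOR 0 = 1
  0 XOR 1 = 1
  0 XOR 0 = 0
  1 XOR 0 = 1
  0 XOR 1 = 1
= 1101110100011011


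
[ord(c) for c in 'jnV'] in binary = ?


String: 'jnV'  (3 characters)
Per-character ASCII lookup:
  'j': lowercase starts at 97: 'j' = 97 + 9 = 106 → 1101010
  'n': lowercase starts at 97: 'n' = 97 + 13 = 110 → 1101110
  'V': uppercase starts at 65: 'V' = 65 + 21 = 86 → 1010110
= 1101010 1101110 1010110


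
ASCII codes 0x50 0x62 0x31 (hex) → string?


Codes (hex): 0x50 0x62 0x31
Per-code ASCII lookup:
  0x50 = 80  (range 65-90: uppercase, 80 - 65 = 15) → 'P'
  0x62 = 98  (range 97-122: lowercase, 98 - 97 = 1) → 'b'
  0x31 = 49  (range 48-57: digits, 49 - 48 = 1) → '1'
= 'Pb1'


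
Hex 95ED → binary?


Each hex digit → 4 binary bits:
  9 = 1001
  5 = 0101
  E = 1110
  D = 1101
Concatenate: 1001 0101 1110 1101
= 1001010111101101


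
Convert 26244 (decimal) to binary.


Divide by 2 repeatedly:
26244 ÷ 2 = 13122 remainder 0
13122 ÷ 2 = 6561 remainder 0
6561 ÷ 2 = 3280 remainder 1
3280 ÷ 2 = 1640 remainder 0
1640 ÷ 2 = 820 remainder 0
820 ÷ 2 = 410 remainder 0
410 ÷ 2 = 205 remainder 0
205 ÷ 2 = 102 remainder 1
102 ÷ 2 = 51 remainder 0
51 ÷ 2 = 25 remainder 1
25 ÷ 2 = 12 remainder 1
12 ÷ 2 = 6 remainder 0
6 ÷ 2 = 3 remainder 0
3 ÷ 2 = 1 remainder 1
1 ÷ 2 = 0 remainder 1
Reading remainders bottom-up:
= 110011010000100


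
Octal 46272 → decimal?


Positional values:
Position 0: 2 × 8^0 = 2
Position 1: 7 × 8^1 = 56
Position 2: 2 × 8^2 = 128
Position 3: 6 × 8^3 = 3072
Position 4: 4 × 8^4 = 16384
Sum = 2 + 56 + 128 + 3072 + 16384
= 19642


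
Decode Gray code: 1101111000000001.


Gray code: 1101111000000001
MSB stays the same: 1
Each subsequent bit = prev_binary XOR current_gray:
  B[1] = 1 XOR 1 = 0
  B[2] = 0 XOR 0 = 0
  B[3] = 0 XOR 1 = 1
  B[4] = 1 XOR 1 = 0
  B[5] = 0 XOR 1 = 1
  B[6] = 1 XOR 1 = 0
  B[7] = 0 XOR 0 = 0
  B[8] = 0 XOR 0 = 0
  B[9] = 0 XOR 0 = 0
  B[10] = 0 XOR 0 = 0
  B[11] = 0 XOR 0 = 0
  B[12] = 0 XOR 0 = 0
  B[13] = 0 XOR 0 = 0
  B[14] = 0 XOR 0 = 0
  B[15] = 0 XOR 1 = 1
= 1001010000000001 (37889 decimal)


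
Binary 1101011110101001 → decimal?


Positional values:
Bit 0: 1 × 2^0 = 1
Bit 3: 1 × 2^3 = 8
Bit 5: 1 × 2^5 = 32
Bit 7: 1 × 2^7 = 128
Bit 8: 1 × 2^8 = 256
Bit 9: 1 × 2^9 = 512
Bit 10: 1 × 2^10 = 1024
Bit 12: 1 × 2^12 = 4096
Bit 14: 1 × 2^14 = 16384
Bit 15: 1 × 2^15 = 32768
Sum = 1 + 8 + 32 + 128 + 256 + 512 + 1024 + 4096 + 16384 + 32768
= 55209


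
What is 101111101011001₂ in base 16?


Group into 4-bit nibbles: 0101111101011001
  0101 = 5
  1111 = F
  0101 = 5
  1001 = 9
= 0x5F59


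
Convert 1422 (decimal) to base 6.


Divide by 6 repeatedly:
1422 ÷ 6 = 237 remainder 0
237 ÷ 6 = 39 remainder 3
39 ÷ 6 = 6 remainder 3
6 ÷ 6 = 1 remainder 0
1 ÷ 6 = 0 remainder 1
Reading remainders bottom-up:
= 10330


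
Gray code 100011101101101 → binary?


Gray code: 100011101101101
MSB stays the same: 1
Each subsequent bit = prev_binary XOR current_gray:
  B[1] = 1 XOR 0 = 1
  B[2] = 1 XOR 0 = 1
  B[3] = 1 XOR 0 = 1
  B[4] = 1 XOR 1 = 0
  B[5] = 0 XOR 1 = 1
  B[6] = 1 XOR 1 = 0
  B[7] = 0 XOR 0 = 0
  B[8] = 0 XOR 1 = 1
  B[9] = 1 XOR 1 = 0
  B[10] = 0 XOR 0 = 0
  B[11] = 0 XOR 1 = 1
  B[12] = 1 XOR 1 = 0
  B[13] = 0 XOR 0 = 0
  B[14] = 0 XOR 1 = 1
= 111101001001001 (31305 decimal)


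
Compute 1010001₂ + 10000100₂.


Align and add column by column (LSB to MSB, carry propagating):
  001010001
+ 010000100
  ---------
  col 0: 1 + 0 + 0 (carry in) = 1 → bit 1, carry out 0
  col 1: 0 + 0 + 0 (carry in) = 0 → bit 0, carry out 0
  col 2: 0 + 1 + 0 (carry in) = 1 → bit 1, carry out 0
  col 3: 0 + 0 + 0 (carry in) = 0 → bit 0, carry out 0
  col 4: 1 + 0 + 0 (carry in) = 1 → bit 1, carry out 0
  col 5: 0 + 0 + 0 (carry in) = 0 → bit 0, carry out 0
  col 6: 1 + 0 + 0 (carry in) = 1 → bit 1, carry out 0
  col 7: 0 + 1 + 0 (carry in) = 1 → bit 1, carry out 0
  col 8: 0 + 0 + 0 (carry in) = 0 → bit 0, carry out 0
Reading bits MSB→LSB: 011010101
Strip leading zeros: 11010101
= 11010101


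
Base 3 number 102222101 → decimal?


Positional values (base 3):
  1 × 3^0 = 1 × 1 = 1
  0 × 3^1 = 0 × 3 = 0
  1 × 3^2 = 1 × 9 = 9
  2 × 3^3 = 2 × 27 = 54
  2 × 3^4 = 2 × 81 = 162
  2 × 3^5 = 2 × 243 = 486
  2 × 3^6 = 2 × 729 = 1458
  0 × 3^7 = 0 × 2187 = 0
  1 × 3^8 = 1 × 6561 = 6561
Sum = 1 + 0 + 9 + 54 + 162 + 486 + 1458 + 0 + 6561
= 8731


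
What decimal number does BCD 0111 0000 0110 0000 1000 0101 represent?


Each 4-bit group → digit:
  0111 → 7
  0000 → 0
  0110 → 6
  0000 → 0
  1000 → 8
  0101 → 5
= 706085


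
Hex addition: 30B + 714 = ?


Align and add column by column (LSB to MSB, each column mod 16 with carry):
  030B
+ 0714
  ----
  col 0: B(11) + 4(4) + 0 (carry in) = 15 → F(15), carry out 0
  col 1: 0(0) + 1(1) + 0 (carry in) = 1 → 1(1), carry out 0
  col 2: 3(3) + 7(7) + 0 (carry in) = 10 → A(10), carry out 0
  col 3: 0(0) + 0(0) + 0 (carry in) = 0 → 0(0), carry out 0
Reading digits MSB→LSB: 0A1F
Strip leading zeros: A1F
= 0xA1F


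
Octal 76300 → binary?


Each octal digit → 3 binary bits:
  7 = 111
  6 = 110
  3 = 011
  0 = 000
  0 = 000
Concatenate: 111 110 011 000 000
= 111110011000000


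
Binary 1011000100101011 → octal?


Group into 3-bit groups: 001011000100101011
  001 = 1
  011 = 3
  000 = 0
  100 = 4
  101 = 5
  011 = 3
= 0o130453


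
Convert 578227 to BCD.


Each digit → 4-bit binary:
  5 → 0101
  7 → 0111
  8 → 1000
  2 → 0010
  2 → 0010
  7 → 0111
= 0101 0111 1000 0010 0010 0111


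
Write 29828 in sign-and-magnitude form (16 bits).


Sign bit: 0 (positive)
Magnitude: 29828 = 111010010000100
= 0111010010000100


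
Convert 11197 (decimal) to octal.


Divide by 8 repeatedly:
11197 ÷ 8 = 1399 remainder 5
1399 ÷ 8 = 174 remainder 7
174 ÷ 8 = 21 remainder 6
21 ÷ 8 = 2 remainder 5
2 ÷ 8 = 0 remainder 2
Reading remainders bottom-up:
= 0o25675


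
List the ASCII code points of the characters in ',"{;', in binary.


String: ',"{;'  (4 characters)
Per-character ASCII lookup:
  ',': special character: ',' = 44 → 101100
  '"': special character: '"' = 34 → 100010
  '{': special character: '{' = 123 → 1111011
  ';': special character: ';' = 59 → 111011
= 101100 100010 1111011 111011


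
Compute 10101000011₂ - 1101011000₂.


Align and subtract column by column (LSB to MSB, borrowing when needed):
  10101000011
- 01101011000
  -----------
  col 0: (1 - 0 borrow-in) - 0 → 1 - 0 = 1, borrow out 0
  col 1: (1 - 0 borrow-in) - 0 → 1 - 0 = 1, borrow out 0
  col 2: (0 - 0 borrow-in) - 0 → 0 - 0 = 0, borrow out 0
  col 3: (0 - 0 borrow-in) - 1 → borrow from next column: (0+2) - 1 = 1, borrow out 1
  col 4: (0 - 1 borrow-in) - 1 → borrow from next column: (-1+2) - 1 = 0, borrow out 1
  col 5: (0 - 1 borrow-in) - 0 → borrow from next column: (-1+2) - 0 = 1, borrow out 1
  col 6: (1 - 1 borrow-in) - 1 → borrow from next column: (0+2) - 1 = 1, borrow out 1
  col 7: (0 - 1 borrow-in) - 0 → borrow from next column: (-1+2) - 0 = 1, borrow out 1
  col 8: (1 - 1 borrow-in) - 1 → borrow from next column: (0+2) - 1 = 1, borrow out 1
  col 9: (0 - 1 borrow-in) - 1 → borrow from next column: (-1+2) - 1 = 0, borrow out 1
  col 10: (1 - 1 borrow-in) - 0 → 0 - 0 = 0, borrow out 0
Reading bits MSB→LSB: 00111101011
Strip leading zeros: 111101011
= 111101011


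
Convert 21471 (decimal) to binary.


Divide by 2 repeatedly:
21471 ÷ 2 = 10735 remainder 1
10735 ÷ 2 = 5367 remainder 1
5367 ÷ 2 = 2683 remainder 1
2683 ÷ 2 = 1341 remainder 1
1341 ÷ 2 = 670 remainder 1
670 ÷ 2 = 335 remainder 0
335 ÷ 2 = 167 remainder 1
167 ÷ 2 = 83 remainder 1
83 ÷ 2 = 41 remainder 1
41 ÷ 2 = 20 remainder 1
20 ÷ 2 = 10 remainder 0
10 ÷ 2 = 5 remainder 0
5 ÷ 2 = 2 remainder 1
2 ÷ 2 = 1 remainder 0
1 ÷ 2 = 0 remainder 1
Reading remainders bottom-up:
= 101001111011111


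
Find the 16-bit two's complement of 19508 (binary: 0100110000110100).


Original: 0100110000110100
Step 1 - Invert all bits: 1011001111001011
Step 2 - Add 1: 1011001111001011 + 1
= 1011001111001100 (represents -19508)


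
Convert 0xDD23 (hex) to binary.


Each hex digit → 4 binary bits:
  D = 1101
  D = 1101
  2 = 0010
  3 = 0011
Concatenate: 1101 1101 0010 0011
= 1101110100100011


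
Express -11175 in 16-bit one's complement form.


Original: 0010101110100111
Invert all bits:
  bit 0: 0 → 1
  bit 1: 0 → 1
  bit 2: 1 → 0
  bit 3: 0 → 1
  bit 4: 1 → 0
  bit 5: 0 → 1
  bit 6: 1 → 0
  bit 7: 1 → 0
  bit 8: 1 → 0
  bit 9: 0 → 1
  bit 10: 1 → 0
  bit 11: 0 → 1
  bit 12: 0 → 1
  bit 13: 1 → 0
  bit 14: 1 → 0
  bit 15: 1 → 0
= 1101010001011000


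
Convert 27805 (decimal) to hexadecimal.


Divide by 16 repeatedly:
27805 ÷ 16 = 1737 remainder 13 (D)
1737 ÷ 16 = 108 remainder 9 (9)
108 ÷ 16 = 6 remainder 12 (C)
6 ÷ 16 = 0 remainder 6 (6)
Reading remainders bottom-up:
= 0x6C9D


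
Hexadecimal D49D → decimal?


Positional values:
Position 0: D × 16^0 = 13 × 1 = 13
Position 1: 9 × 16^1 = 9 × 16 = 144
Position 2: 4 × 16^2 = 4 × 256 = 1024
Position 3: D × 16^3 = 13 × 4096 = 53248
Sum = 13 + 144 + 1024 + 53248
= 54429


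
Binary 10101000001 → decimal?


Positional values:
Bit 0: 1 × 2^0 = 1
Bit 6: 1 × 2^6 = 64
Bit 8: 1 × 2^8 = 256
Bit 10: 1 × 2^10 = 1024
Sum = 1 + 64 + 256 + 1024
= 1345


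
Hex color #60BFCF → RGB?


Hex: #60BFCF
R = 60₁₆ = 96
G = BF₁₆ = 191
B = CF₁₆ = 207
= RGB(96, 191, 207)


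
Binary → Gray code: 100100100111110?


Binary: 100100100111110
Gray code: G = B XOR (B >> 1)
B >> 1 = 010010010011111
100100100111110 XOR 010010010011111:
  1 XOR 0 = 1
  0 XOR 1 = 1
  0 XOR 0 = 0
  1 XOR 0 = 1
  0 XOR 1 = 1
  0 XOR 0 = 0
  1 XOR 0 = 1
  0 XOR 1 = 1
  0 XOR 0 = 0
  1 XOR 0 = 1
  1 XOR 1 = 0
  1 XOR 1 = 0
  1 XOR 1 = 0
  1 XOR 1 = 0
  0 XOR 1 = 1
= 110110110100001


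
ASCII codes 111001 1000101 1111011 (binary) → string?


Codes (binary): 111001 1000101 1111011
Per-code ASCII lookup:
  111001 = 57  (range 48-57: digits, 57 - 48 = 9) → '9'
  1000101 = 69  (range 65-90: uppercase, 69 - 65 = 4) → 'E'
  1111011 = 123  (special character) → '{'
= '9E{'


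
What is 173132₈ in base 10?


Positional values:
Position 0: 2 × 8^0 = 2
Position 1: 3 × 8^1 = 24
Position 2: 1 × 8^2 = 64
Position 3: 3 × 8^3 = 1536
Position 4: 7 × 8^4 = 28672
Position 5: 1 × 8^5 = 32768
Sum = 2 + 24 + 64 + 1536 + 28672 + 32768
= 63066


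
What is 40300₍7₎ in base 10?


Positional values (base 7):
  0 × 7^0 = 0 × 1 = 0
  0 × 7^1 = 0 × 7 = 0
  3 × 7^2 = 3 × 49 = 147
  0 × 7^3 = 0 × 343 = 0
  4 × 7^4 = 4 × 2401 = 9604
Sum = 0 + 0 + 147 + 0 + 9604
= 9751


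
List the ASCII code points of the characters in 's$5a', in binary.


String: 's$5a'  (4 characters)
Per-character ASCII lookup:
  's': lowercase starts at 97: 's' = 97 + 18 = 115 → 1110011
  '$': special character: '$' = 36 → 100100
  '5': digits start at 48: '5' = 48 + 5 = 53 → 110101
  'a': lowercase starts at 97: 'a' = 97 + 0 = 97 → 1100001
= 1110011 100100 110101 1100001


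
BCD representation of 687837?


Each digit → 4-bit binary:
  6 → 0110
  8 → 1000
  7 → 0111
  8 → 1000
  3 → 0011
  7 → 0111
= 0110 1000 0111 1000 0011 0111


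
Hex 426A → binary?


Each hex digit → 4 binary bits:
  4 = 0100
  2 = 0010
  6 = 0110
  A = 1010
Concatenate: 0100 0010 0110 1010
= 0100001001101010


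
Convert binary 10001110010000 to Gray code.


Binary: 10001110010000
Gray code: G = B XOR (B >> 1)
B >> 1 = 01000111001000
10001110010000 XOR 01000111001000:
  1 XOR 0 = 1
  0 XOR 1 = 1
  0 XOR 0 = 0
  0 XOR 0 = 0
  1 XOR 0 = 1
  1 XOR 1 = 0
  1 XOR 1 = 0
  0 XOR 1 = 1
  0 XOR 0 = 0
  1 XOR 0 = 1
  0 XOR 1 = 1
  0 XOR 0 = 0
  0 XOR 0 = 0
  0 XOR 0 = 0
= 11001001011000


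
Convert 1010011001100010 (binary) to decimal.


Positional values:
Bit 1: 1 × 2^1 = 2
Bit 5: 1 × 2^5 = 32
Bit 6: 1 × 2^6 = 64
Bit 9: 1 × 2^9 = 512
Bit 10: 1 × 2^10 = 1024
Bit 13: 1 × 2^13 = 8192
Bit 15: 1 × 2^15 = 32768
Sum = 2 + 32 + 64 + 512 + 1024 + 8192 + 32768
= 42594


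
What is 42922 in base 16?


Divide by 16 repeatedly:
42922 ÷ 16 = 2682 remainder 10 (A)
2682 ÷ 16 = 167 remainder 10 (A)
167 ÷ 16 = 10 remainder 7 (7)
10 ÷ 16 = 0 remainder 10 (A)
Reading remainders bottom-up:
= 0xA7AA


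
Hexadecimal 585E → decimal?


Positional values:
Position 0: E × 16^0 = 14 × 1 = 14
Position 1: 5 × 16^1 = 5 × 16 = 80
Position 2: 8 × 16^2 = 8 × 256 = 2048
Position 3: 5 × 16^3 = 5 × 4096 = 20480
Sum = 14 + 80 + 2048 + 20480
= 22622


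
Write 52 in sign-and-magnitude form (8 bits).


Sign bit: 0 (positive)
Magnitude: 52 = 0110100
= 00110100


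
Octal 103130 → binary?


Each octal digit → 3 binary bits:
  1 = 001
  0 = 000
  3 = 011
  1 = 001
  3 = 011
  0 = 000
Concatenate: 001 000 011 001 011 000
= 001000011001011000


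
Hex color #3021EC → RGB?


Hex: #3021EC
R = 30₁₆ = 48
G = 21₁₆ = 33
B = EC₁₆ = 236
= RGB(48, 33, 236)


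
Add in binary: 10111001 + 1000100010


Align and add column by column (LSB to MSB, carry propagating):
  00010111001
+ 01000100010
  -----------
  col 0: 1 + 0 + 0 (carry in) = 1 → bit 1, carry out 0
  col 1: 0 + 1 + 0 (carry in) = 1 → bit 1, carry out 0
  col 2: 0 + 0 + 0 (carry in) = 0 → bit 0, carry out 0
  col 3: 1 + 0 + 0 (carry in) = 1 → bit 1, carry out 0
  col 4: 1 + 0 + 0 (carry in) = 1 → bit 1, carry out 0
  col 5: 1 + 1 + 0 (carry in) = 2 → bit 0, carry out 1
  col 6: 0 + 0 + 1 (carry in) = 1 → bit 1, carry out 0
  col 7: 1 + 0 + 0 (carry in) = 1 → bit 1, carry out 0
  col 8: 0 + 0 + 0 (carry in) = 0 → bit 0, carry out 0
  col 9: 0 + 1 + 0 (carry in) = 1 → bit 1, carry out 0
  col 10: 0 + 0 + 0 (carry in) = 0 → bit 0, carry out 0
Reading bits MSB→LSB: 01011011011
Strip leading zeros: 1011011011
= 1011011011


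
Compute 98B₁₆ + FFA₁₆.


Align and add column by column (LSB to MSB, each column mod 16 with carry):
  098B
+ 0FFA
  ----
  col 0: B(11) + A(10) + 0 (carry in) = 21 → 5(5), carry out 1
  col 1: 8(8) + F(15) + 1 (carry in) = 24 → 8(8), carry out 1
  col 2: 9(9) + F(15) + 1 (carry in) = 25 → 9(9), carry out 1
  col 3: 0(0) + 0(0) + 1 (carry in) = 1 → 1(1), carry out 0
Reading digits MSB→LSB: 1985
Strip leading zeros: 1985
= 0x1985


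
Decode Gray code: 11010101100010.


Gray code: 11010101100010
MSB stays the same: 1
Each subsequent bit = prev_binary XOR current_gray:
  B[1] = 1 XOR 1 = 0
  B[2] = 0 XOR 0 = 0
  B[3] = 0 XOR 1 = 1
  B[4] = 1 XOR 0 = 1
  B[5] = 1 XOR 1 = 0
  B[6] = 0 XOR 0 = 0
  B[7] = 0 XOR 1 = 1
  B[8] = 1 XOR 1 = 0
  B[9] = 0 XOR 0 = 0
  B[10] = 0 XOR 0 = 0
  B[11] = 0 XOR 0 = 0
  B[12] = 0 XOR 1 = 1
  B[13] = 1 XOR 0 = 1
= 10011001000011 (9795 decimal)


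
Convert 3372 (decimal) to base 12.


Divide by 12 repeatedly:
3372 ÷ 12 = 281 remainder 0
281 ÷ 12 = 23 remainder 5
23 ÷ 12 = 1 remainder 11
1 ÷ 12 = 0 remainder 1
Reading remainders bottom-up:
= 1B50


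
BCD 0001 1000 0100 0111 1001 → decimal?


Each 4-bit group → digit:
  0001 → 1
  1000 → 8
  0100 → 4
  0111 → 7
  1001 → 9
= 18479


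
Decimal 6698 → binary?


Divide by 2 repeatedly:
6698 ÷ 2 = 3349 remainder 0
3349 ÷ 2 = 1674 remainder 1
1674 ÷ 2 = 837 remainder 0
837 ÷ 2 = 418 remainder 1
418 ÷ 2 = 209 remainder 0
209 ÷ 2 = 104 remainder 1
104 ÷ 2 = 52 remainder 0
52 ÷ 2 = 26 remainder 0
26 ÷ 2 = 13 remainder 0
13 ÷ 2 = 6 remainder 1
6 ÷ 2 = 3 remainder 0
3 ÷ 2 = 1 remainder 1
1 ÷ 2 = 0 remainder 1
Reading remainders bottom-up:
= 1101000101010


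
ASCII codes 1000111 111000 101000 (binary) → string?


Codes (binary): 1000111 111000 101000
Per-code ASCII lookup:
  1000111 = 71  (range 65-90: uppercase, 71 - 65 = 6) → 'G'
  111000 = 56  (range 48-57: digits, 56 - 48 = 8) → '8'
  101000 = 40  (special character) → '('
= 'G8('


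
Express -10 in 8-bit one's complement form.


Original: 00001010
Invert all bits:
  bit 0: 0 → 1
  bit 1: 0 → 1
  bit 2: 0 → 1
  bit 3: 0 → 1
  bit 4: 1 → 0
  bit 5: 0 → 1
  bit 6: 1 → 0
  bit 7: 0 → 1
= 11110101


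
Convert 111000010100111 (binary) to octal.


Group into 3-bit groups: 111000010100111
  111 = 7
  000 = 0
  010 = 2
  100 = 4
  111 = 7
= 0o70247


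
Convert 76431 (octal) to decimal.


Positional values:
Position 0: 1 × 8^0 = 1
Position 1: 3 × 8^1 = 24
Position 2: 4 × 8^2 = 256
Position 3: 6 × 8^3 = 3072
Position 4: 7 × 8^4 = 28672
Sum = 1 + 24 + 256 + 3072 + 28672
= 32025


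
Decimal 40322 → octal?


Divide by 8 repeatedly:
40322 ÷ 8 = 5040 remainder 2
5040 ÷ 8 = 630 remainder 0
630 ÷ 8 = 78 remainder 6
78 ÷ 8 = 9 remainder 6
9 ÷ 8 = 1 remainder 1
1 ÷ 8 = 0 remainder 1
Reading remainders bottom-up:
= 0o116602


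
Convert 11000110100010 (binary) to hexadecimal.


Group into 4-bit nibbles: 0011000110100010
  0011 = 3
  0001 = 1
  1010 = A
  0010 = 2
= 0x31A2


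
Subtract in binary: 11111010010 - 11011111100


Align and subtract column by column (LSB to MSB, borrowing when needed):
  11111010010
- 11011111100
  -----------
  col 0: (0 - 0 borrow-in) - 0 → 0 - 0 = 0, borrow out 0
  col 1: (1 - 0 borrow-in) - 0 → 1 - 0 = 1, borrow out 0
  col 2: (0 - 0 borrow-in) - 1 → borrow from next column: (0+2) - 1 = 1, borrow out 1
  col 3: (0 - 1 borrow-in) - 1 → borrow from next column: (-1+2) - 1 = 0, borrow out 1
  col 4: (1 - 1 borrow-in) - 1 → borrow from next column: (0+2) - 1 = 1, borrow out 1
  col 5: (0 - 1 borrow-in) - 1 → borrow from next column: (-1+2) - 1 = 0, borrow out 1
  col 6: (1 - 1 borrow-in) - 1 → borrow from next column: (0+2) - 1 = 1, borrow out 1
  col 7: (1 - 1 borrow-in) - 1 → borrow from next column: (0+2) - 1 = 1, borrow out 1
  col 8: (1 - 1 borrow-in) - 0 → 0 - 0 = 0, borrow out 0
  col 9: (1 - 0 borrow-in) - 1 → 1 - 1 = 0, borrow out 0
  col 10: (1 - 0 borrow-in) - 1 → 1 - 1 = 0, borrow out 0
Reading bits MSB→LSB: 00011010110
Strip leading zeros: 11010110
= 11010110


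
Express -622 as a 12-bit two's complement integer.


Original: 001001101110
Step 1 - Invert all bits: 110110010001
Step 2 - Add 1: 110110010001 + 1
= 110110010010 (represents -622)


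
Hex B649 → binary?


Each hex digit → 4 binary bits:
  B = 1011
  6 = 0110
  4 = 0100
  9 = 1001
Concatenate: 1011 0110 0100 1001
= 1011011001001001


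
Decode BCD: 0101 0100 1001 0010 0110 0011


Each 4-bit group → digit:
  0101 → 5
  0100 → 4
  1001 → 9
  0010 → 2
  0110 → 6
  0011 → 3
= 549263


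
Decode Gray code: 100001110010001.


Gray code: 100001110010001
MSB stays the same: 1
Each subsequent bit = prev_binary XOR current_gray:
  B[1] = 1 XOR 0 = 1
  B[2] = 1 XOR 0 = 1
  B[3] = 1 XOR 0 = 1
  B[4] = 1 XOR 0 = 1
  B[5] = 1 XOR 1 = 0
  B[6] = 0 XOR 1 = 1
  B[7] = 1 XOR 1 = 0
  B[8] = 0 XOR 0 = 0
  B[9] = 0 XOR 0 = 0
  B[10] = 0 XOR 1 = 1
  B[11] = 1 XOR 0 = 1
  B[12] = 1 XOR 0 = 1
  B[13] = 1 XOR 0 = 1
  B[14] = 1 XOR 1 = 0
= 111110100011110 (32030 decimal)


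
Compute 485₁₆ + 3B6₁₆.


Align and add column by column (LSB to MSB, each column mod 16 with carry):
  0485
+ 03B6
  ----
  col 0: 5(5) + 6(6) + 0 (carry in) = 11 → B(11), carry out 0
  col 1: 8(8) + B(11) + 0 (carry in) = 19 → 3(3), carry out 1
  col 2: 4(4) + 3(3) + 1 (carry in) = 8 → 8(8), carry out 0
  col 3: 0(0) + 0(0) + 0 (carry in) = 0 → 0(0), carry out 0
Reading digits MSB→LSB: 083B
Strip leading zeros: 83B
= 0x83B


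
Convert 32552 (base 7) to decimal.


Positional values (base 7):
  2 × 7^0 = 2 × 1 = 2
  5 × 7^1 = 5 × 7 = 35
  5 × 7^2 = 5 × 49 = 245
  2 × 7^3 = 2 × 343 = 686
  3 × 7^4 = 3 × 2401 = 7203
Sum = 2 + 35 + 245 + 686 + 7203
= 8171


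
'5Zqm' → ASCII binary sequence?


String: '5Zqm'  (4 characters)
Per-character ASCII lookup:
  '5': digits start at 48: '5' = 48 + 5 = 53 → 110101
  'Z': uppercase starts at 65: 'Z' = 65 + 25 = 90 → 1011010
  'q': lowercase starts at 97: 'q' = 97 + 16 = 113 → 1110001
  'm': lowercase starts at 97: 'm' = 97 + 12 = 109 → 1101101
= 110101 1011010 1110001 1101101


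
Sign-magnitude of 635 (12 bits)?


Sign bit: 0 (positive)
Magnitude: 635 = 01001111011
= 001001111011


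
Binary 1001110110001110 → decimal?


Positional values:
Bit 1: 1 × 2^1 = 2
Bit 2: 1 × 2^2 = 4
Bit 3: 1 × 2^3 = 8
Bit 7: 1 × 2^7 = 128
Bit 8: 1 × 2^8 = 256
Bit 10: 1 × 2^10 = 1024
Bit 11: 1 × 2^11 = 2048
Bit 12: 1 × 2^12 = 4096
Bit 15: 1 × 2^15 = 32768
Sum = 2 + 4 + 8 + 128 + 256 + 1024 + 2048 + 4096 + 32768
= 40334


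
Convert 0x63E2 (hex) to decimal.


Positional values:
Position 0: 2 × 16^0 = 2 × 1 = 2
Position 1: E × 16^1 = 14 × 16 = 224
Position 2: 3 × 16^2 = 3 × 256 = 768
Position 3: 6 × 16^3 = 6 × 4096 = 24576
Sum = 2 + 224 + 768 + 24576
= 25570


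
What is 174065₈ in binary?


Each octal digit → 3 binary bits:
  1 = 001
  7 = 111
  4 = 100
  0 = 000
  6 = 110
  5 = 101
Concatenate: 001 111 100 000 110 101
= 001111100000110101


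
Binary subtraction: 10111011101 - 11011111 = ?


Align and subtract column by column (LSB to MSB, borrowing when needed):
  10111011101
- 00011011111
  -----------
  col 0: (1 - 0 borrow-in) - 1 → 1 - 1 = 0, borrow out 0
  col 1: (0 - 0 borrow-in) - 1 → borrow from next column: (0+2) - 1 = 1, borrow out 1
  col 2: (1 - 1 borrow-in) - 1 → borrow from next column: (0+2) - 1 = 1, borrow out 1
  col 3: (1 - 1 borrow-in) - 1 → borrow from next column: (0+2) - 1 = 1, borrow out 1
  col 4: (1 - 1 borrow-in) - 1 → borrow from next column: (0+2) - 1 = 1, borrow out 1
  col 5: (0 - 1 borrow-in) - 0 → borrow from next column: (-1+2) - 0 = 1, borrow out 1
  col 6: (1 - 1 borrow-in) - 1 → borrow from next column: (0+2) - 1 = 1, borrow out 1
  col 7: (1 - 1 borrow-in) - 1 → borrow from next column: (0+2) - 1 = 1, borrow out 1
  col 8: (1 - 1 borrow-in) - 0 → 0 - 0 = 0, borrow out 0
  col 9: (0 - 0 borrow-in) - 0 → 0 - 0 = 0, borrow out 0
  col 10: (1 - 0 borrow-in) - 0 → 1 - 0 = 1, borrow out 0
Reading bits MSB→LSB: 10011111110
Strip leading zeros: 10011111110
= 10011111110


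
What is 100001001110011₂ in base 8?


Group into 3-bit groups: 100001001110011
  100 = 4
  001 = 1
  001 = 1
  110 = 6
  011 = 3
= 0o41163


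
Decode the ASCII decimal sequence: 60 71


Codes (decimal): 60 71
Per-code ASCII lookup:
  60  (special character) → '<'
  71  (range 65-90: uppercase, 71 - 65 = 6) → 'G'
= '<G'


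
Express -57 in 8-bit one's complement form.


Original: 00111001
Invert all bits:
  bit 0: 0 → 1
  bit 1: 0 → 1
  bit 2: 1 → 0
  bit 3: 1 → 0
  bit 4: 1 → 0
  bit 5: 0 → 1
  bit 6: 0 → 1
  bit 7: 1 → 0
= 11000110


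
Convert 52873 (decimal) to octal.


Divide by 8 repeatedly:
52873 ÷ 8 = 6609 remainder 1
6609 ÷ 8 = 826 remainder 1
826 ÷ 8 = 103 remainder 2
103 ÷ 8 = 12 remainder 7
12 ÷ 8 = 1 remainder 4
1 ÷ 8 = 0 remainder 1
Reading remainders bottom-up:
= 0o147211


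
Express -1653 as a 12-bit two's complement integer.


Original: 011001110101
Step 1 - Invert all bits: 100110001010
Step 2 - Add 1: 100110001010 + 1
= 100110001011 (represents -1653)


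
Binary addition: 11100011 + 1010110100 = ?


Align and add column by column (LSB to MSB, carry propagating):
  00011100011
+ 01010110100
  -----------
  col 0: 1 + 0 + 0 (carry in) = 1 → bit 1, carry out 0
  col 1: 1 + 0 + 0 (carry in) = 1 → bit 1, carry out 0
  col 2: 0 + 1 + 0 (carry in) = 1 → bit 1, carry out 0
  col 3: 0 + 0 + 0 (carry in) = 0 → bit 0, carry out 0
  col 4: 0 + 1 + 0 (carry in) = 1 → bit 1, carry out 0
  col 5: 1 + 1 + 0 (carry in) = 2 → bit 0, carry out 1
  col 6: 1 + 0 + 1 (carry in) = 2 → bit 0, carry out 1
  col 7: 1 + 1 + 1 (carry in) = 3 → bit 1, carry out 1
  col 8: 0 + 0 + 1 (carry in) = 1 → bit 1, carry out 0
  col 9: 0 + 1 + 0 (carry in) = 1 → bit 1, carry out 0
  col 10: 0 + 0 + 0 (carry in) = 0 → bit 0, carry out 0
Reading bits MSB→LSB: 01110010111
Strip leading zeros: 1110010111
= 1110010111


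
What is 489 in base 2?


Divide by 2 repeatedly:
489 ÷ 2 = 244 remainder 1
244 ÷ 2 = 122 remainder 0
122 ÷ 2 = 61 remainder 0
61 ÷ 2 = 30 remainder 1
30 ÷ 2 = 15 remainder 0
15 ÷ 2 = 7 remainder 1
7 ÷ 2 = 3 remainder 1
3 ÷ 2 = 1 remainder 1
1 ÷ 2 = 0 remainder 1
Reading remainders bottom-up:
= 111101001


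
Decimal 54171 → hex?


Divide by 16 repeatedly:
54171 ÷ 16 = 3385 remainder 11 (B)
3385 ÷ 16 = 211 remainder 9 (9)
211 ÷ 16 = 13 remainder 3 (3)
13 ÷ 16 = 0 remainder 13 (D)
Reading remainders bottom-up:
= 0xD39B


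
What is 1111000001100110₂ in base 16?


Group into 4-bit nibbles: 1111000001100110
  1111 = F
  0000 = 0
  0110 = 6
  0110 = 6
= 0xF066


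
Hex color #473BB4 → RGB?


Hex: #473BB4
R = 47₁₆ = 71
G = 3B₁₆ = 59
B = B4₁₆ = 180
= RGB(71, 59, 180)


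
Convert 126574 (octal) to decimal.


Positional values:
Position 0: 4 × 8^0 = 4
Position 1: 7 × 8^1 = 56
Position 2: 5 × 8^2 = 320
Position 3: 6 × 8^3 = 3072
Position 4: 2 × 8^4 = 8192
Position 5: 1 × 8^5 = 32768
Sum = 4 + 56 + 320 + 3072 + 8192 + 32768
= 44412


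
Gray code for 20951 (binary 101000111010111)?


Binary: 101000111010111
Gray code: G = B XOR (B >> 1)
B >> 1 = 010100011101011
101000111010111 XOR 010100011101011:
  1 XOR 0 = 1
  0 XOR 1 = 1
  1 XOR 0 = 1
  0 XOR 1 = 1
  0 XOR 0 = 0
  0 XOR 0 = 0
  1 XOR 0 = 1
  1 XOR 1 = 0
  1 XOR 1 = 0
  0 XOR 1 = 1
  1 XOR 0 = 1
  0 XOR 1 = 1
  1 XOR 0 = 1
  1 XOR 1 = 0
  1 XOR 1 = 0
= 111100100111100


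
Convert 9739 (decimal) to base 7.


Divide by 7 repeatedly:
9739 ÷ 7 = 1391 remainder 2
1391 ÷ 7 = 198 remainder 5
198 ÷ 7 = 28 remainder 2
28 ÷ 7 = 4 remainder 0
4 ÷ 7 = 0 remainder 4
Reading remainders bottom-up:
= 40252


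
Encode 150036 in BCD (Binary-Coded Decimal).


Each digit → 4-bit binary:
  1 → 0001
  5 → 0101
  0 → 0000
  0 → 0000
  3 → 0011
  6 → 0110
= 0001 0101 0000 0000 0011 0110


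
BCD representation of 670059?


Each digit → 4-bit binary:
  6 → 0110
  7 → 0111
  0 → 0000
  0 → 0000
  5 → 0101
  9 → 1001
= 0110 0111 0000 0000 0101 1001


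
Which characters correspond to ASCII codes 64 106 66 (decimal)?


Codes (decimal): 64 106 66
Per-code ASCII lookup:
  64  (special character) → '@'
  106  (range 97-122: lowercase, 106 - 97 = 9) → 'j'
  66  (range 65-90: uppercase, 66 - 65 = 1) → 'B'
= '@jB'


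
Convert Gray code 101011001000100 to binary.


Gray code: 101011001000100
MSB stays the same: 1
Each subsequent bit = prev_binary XOR current_gray:
  B[1] = 1 XOR 0 = 1
  B[2] = 1 XOR 1 = 0
  B[3] = 0 XOR 0 = 0
  B[4] = 0 XOR 1 = 1
  B[5] = 1 XOR 1 = 0
  B[6] = 0 XOR 0 = 0
  B[7] = 0 XOR 0 = 0
  B[8] = 0 XOR 1 = 1
  B[9] = 1 XOR 0 = 1
  B[10] = 1 XOR 0 = 1
  B[11] = 1 XOR 0 = 1
  B[12] = 1 XOR 1 = 0
  B[13] = 0 XOR 0 = 0
  B[14] = 0 XOR 0 = 0
= 110010001111000 (25720 decimal)


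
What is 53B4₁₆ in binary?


Each hex digit → 4 binary bits:
  5 = 0101
  3 = 0011
  B = 1011
  4 = 0100
Concatenate: 0101 0011 1011 0100
= 0101001110110100


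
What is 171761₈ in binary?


Each octal digit → 3 binary bits:
  1 = 001
  7 = 111
  1 = 001
  7 = 111
  6 = 110
  1 = 001
Concatenate: 001 111 001 111 110 001
= 001111001111110001


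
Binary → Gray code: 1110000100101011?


Binary: 1110000100101011
Gray code: G = B XOR (B >> 1)
B >> 1 = 0111000010010101
1110000100101011 XOR 0111000010010101:
  1 XOR 0 = 1
  1 XOR 1 = 0
  1 XOR 1 = 0
  0 XOR 1 = 1
  0 XOR 0 = 0
  0 XOR 0 = 0
  0 XOR 0 = 0
  1 XOR 0 = 1
  0 XOR 1 = 1
  0 XOR 0 = 0
  1 XOR 0 = 1
  0 XOR 1 = 1
  1 XOR 0 = 1
  0 XOR 1 = 1
  1 XOR 0 = 1
  1 XOR 1 = 0
= 1001000110111110


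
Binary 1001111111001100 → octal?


Group into 3-bit groups: 001001111111001100
  001 = 1
  001 = 1
  111 = 7
  111 = 7
  001 = 1
  100 = 4
= 0o117714


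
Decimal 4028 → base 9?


Divide by 9 repeatedly:
4028 ÷ 9 = 447 remainder 5
447 ÷ 9 = 49 remainder 6
49 ÷ 9 = 5 remainder 4
5 ÷ 9 = 0 remainder 5
Reading remainders bottom-up:
= 5465


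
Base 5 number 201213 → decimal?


Positional values (base 5):
  3 × 5^0 = 3 × 1 = 3
  1 × 5^1 = 1 × 5 = 5
  2 × 5^2 = 2 × 25 = 50
  1 × 5^3 = 1 × 125 = 125
  0 × 5^4 = 0 × 625 = 0
  2 × 5^5 = 2 × 3125 = 6250
Sum = 3 + 5 + 50 + 125 + 0 + 6250
= 6433


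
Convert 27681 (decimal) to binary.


Divide by 2 repeatedly:
27681 ÷ 2 = 13840 remainder 1
13840 ÷ 2 = 6920 remainder 0
6920 ÷ 2 = 3460 remainder 0
3460 ÷ 2 = 1730 remainder 0
1730 ÷ 2 = 865 remainder 0
865 ÷ 2 = 432 remainder 1
432 ÷ 2 = 216 remainder 0
216 ÷ 2 = 108 remainder 0
108 ÷ 2 = 54 remainder 0
54 ÷ 2 = 27 remainder 0
27 ÷ 2 = 13 remainder 1
13 ÷ 2 = 6 remainder 1
6 ÷ 2 = 3 remainder 0
3 ÷ 2 = 1 remainder 1
1 ÷ 2 = 0 remainder 1
Reading remainders bottom-up:
= 110110000100001


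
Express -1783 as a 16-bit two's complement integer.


Original: 0000011011110111
Step 1 - Invert all bits: 1111100100001000
Step 2 - Add 1: 1111100100001000 + 1
= 1111100100001001 (represents -1783)


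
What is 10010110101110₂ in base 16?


Group into 4-bit nibbles: 0010010110101110
  0010 = 2
  0101 = 5
  1010 = A
  1110 = E
= 0x25AE


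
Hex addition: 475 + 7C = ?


Align and add column by column (LSB to MSB, each column mod 16 with carry):
  0475
+ 007C
  ----
  col 0: 5(5) + C(12) + 0 (carry in) = 17 → 1(1), carry out 1
  col 1: 7(7) + 7(7) + 1 (carry in) = 15 → F(15), carry out 0
  col 2: 4(4) + 0(0) + 0 (carry in) = 4 → 4(4), carry out 0
  col 3: 0(0) + 0(0) + 0 (carry in) = 0 → 0(0), carry out 0
Reading digits MSB→LSB: 04F1
Strip leading zeros: 4F1
= 0x4F1


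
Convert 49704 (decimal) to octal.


Divide by 8 repeatedly:
49704 ÷ 8 = 6213 remainder 0
6213 ÷ 8 = 776 remainder 5
776 ÷ 8 = 97 remainder 0
97 ÷ 8 = 12 remainder 1
12 ÷ 8 = 1 remainder 4
1 ÷ 8 = 0 remainder 1
Reading remainders bottom-up:
= 0o141050


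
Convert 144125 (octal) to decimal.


Positional values:
Position 0: 5 × 8^0 = 5
Position 1: 2 × 8^1 = 16
Position 2: 1 × 8^2 = 64
Position 3: 4 × 8^3 = 2048
Position 4: 4 × 8^4 = 16384
Position 5: 1 × 8^5 = 32768
Sum = 5 + 16 + 64 + 2048 + 16384 + 32768
= 51285


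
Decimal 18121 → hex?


Divide by 16 repeatedly:
18121 ÷ 16 = 1132 remainder 9 (9)
1132 ÷ 16 = 70 remainder 12 (C)
70 ÷ 16 = 4 remainder 6 (6)
4 ÷ 16 = 0 remainder 4 (4)
Reading remainders bottom-up:
= 0x46C9


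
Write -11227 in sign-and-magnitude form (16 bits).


Sign bit: 1 (negative)
Magnitude: 11227 = 010101111011011
= 1010101111011011


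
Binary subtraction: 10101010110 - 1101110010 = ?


Align and subtract column by column (LSB to MSB, borrowing when needed):
  10101010110
- 01101110010
  -----------
  col 0: (0 - 0 borrow-in) - 0 → 0 - 0 = 0, borrow out 0
  col 1: (1 - 0 borrow-in) - 1 → 1 - 1 = 0, borrow out 0
  col 2: (1 - 0 borrow-in) - 0 → 1 - 0 = 1, borrow out 0
  col 3: (0 - 0 borrow-in) - 0 → 0 - 0 = 0, borrow out 0
  col 4: (1 - 0 borrow-in) - 1 → 1 - 1 = 0, borrow out 0
  col 5: (0 - 0 borrow-in) - 1 → borrow from next column: (0+2) - 1 = 1, borrow out 1
  col 6: (1 - 1 borrow-in) - 1 → borrow from next column: (0+2) - 1 = 1, borrow out 1
  col 7: (0 - 1 borrow-in) - 0 → borrow from next column: (-1+2) - 0 = 1, borrow out 1
  col 8: (1 - 1 borrow-in) - 1 → borrow from next column: (0+2) - 1 = 1, borrow out 1
  col 9: (0 - 1 borrow-in) - 1 → borrow from next column: (-1+2) - 1 = 0, borrow out 1
  col 10: (1 - 1 borrow-in) - 0 → 0 - 0 = 0, borrow out 0
Reading bits MSB→LSB: 00111100100
Strip leading zeros: 111100100
= 111100100


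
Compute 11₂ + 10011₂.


Align and add column by column (LSB to MSB, carry propagating):
  000011
+ 010011
  ------
  col 0: 1 + 1 + 0 (carry in) = 2 → bit 0, carry out 1
  col 1: 1 + 1 + 1 (carry in) = 3 → bit 1, carry out 1
  col 2: 0 + 0 + 1 (carry in) = 1 → bit 1, carry out 0
  col 3: 0 + 0 + 0 (carry in) = 0 → bit 0, carry out 0
  col 4: 0 + 1 + 0 (carry in) = 1 → bit 1, carry out 0
  col 5: 0 + 0 + 0 (carry in) = 0 → bit 0, carry out 0
Reading bits MSB→LSB: 010110
Strip leading zeros: 10110
= 10110


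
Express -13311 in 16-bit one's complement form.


Original: 0011001111111111
Invert all bits:
  bit 0: 0 → 1
  bit 1: 0 → 1
  bit 2: 1 → 0
  bit 3: 1 → 0
  bit 4: 0 → 1
  bit 5: 0 → 1
  bit 6: 1 → 0
  bit 7: 1 → 0
  bit 8: 1 → 0
  bit 9: 1 → 0
  bit 10: 1 → 0
  bit 11: 1 → 0
  bit 12: 1 → 0
  bit 13: 1 → 0
  bit 14: 1 → 0
  bit 15: 1 → 0
= 1100110000000000


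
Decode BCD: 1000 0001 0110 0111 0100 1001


Each 4-bit group → digit:
  1000 → 8
  0001 → 1
  0110 → 6
  0111 → 7
  0100 → 4
  1001 → 9
= 816749


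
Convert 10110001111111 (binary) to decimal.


Positional values:
Bit 0: 1 × 2^0 = 1
Bit 1: 1 × 2^1 = 2
Bit 2: 1 × 2^2 = 4
Bit 3: 1 × 2^3 = 8
Bit 4: 1 × 2^4 = 16
Bit 5: 1 × 2^5 = 32
Bit 6: 1 × 2^6 = 64
Bit 10: 1 × 2^10 = 1024
Bit 11: 1 × 2^11 = 2048
Bit 13: 1 × 2^13 = 8192
Sum = 1 + 2 + 4 + 8 + 16 + 32 + 64 + 1024 + 2048 + 8192
= 11391


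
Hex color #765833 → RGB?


Hex: #765833
R = 76₁₆ = 118
G = 58₁₆ = 88
B = 33₁₆ = 51
= RGB(118, 88, 51)


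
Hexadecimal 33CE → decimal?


Positional values:
Position 0: E × 16^0 = 14 × 1 = 14
Position 1: C × 16^1 = 12 × 16 = 192
Position 2: 3 × 16^2 = 3 × 256 = 768
Position 3: 3 × 16^3 = 3 × 4096 = 12288
Sum = 14 + 192 + 768 + 12288
= 13262


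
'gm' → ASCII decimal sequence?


String: 'gm'  (2 characters)
Per-character ASCII lookup:
  'g': lowercase starts at 97: 'g' = 97 + 6 = 103
  'm': lowercase starts at 97: 'm' = 97 + 12 = 109
= 103 109


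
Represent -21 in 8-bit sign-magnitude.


Sign bit: 1 (negative)
Magnitude: 21 = 0010101
= 10010101


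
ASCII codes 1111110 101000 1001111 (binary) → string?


Codes (binary): 1111110 101000 1001111
Per-code ASCII lookup:
  1111110 = 126  (special character) → '~'
  101000 = 40  (special character) → '('
  1001111 = 79  (range 65-90: uppercase, 79 - 65 = 14) → 'O'
= '~(O'


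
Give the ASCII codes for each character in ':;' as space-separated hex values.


String: ':;'  (2 characters)
Per-character ASCII lookup:
  ':': special character: ':' = 58 → 0x3A
  ';': special character: ';' = 59 → 0x3B
= 0x3A 0x3B


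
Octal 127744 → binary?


Each octal digit → 3 binary bits:
  1 = 001
  2 = 010
  7 = 111
  7 = 111
  4 = 100
  4 = 100
Concatenate: 001 010 111 111 100 100
= 001010111111100100


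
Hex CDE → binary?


Each hex digit → 4 binary bits:
  C = 1100
  D = 1101
  E = 1110
Concatenate: 1100 1101 1110
= 110011011110


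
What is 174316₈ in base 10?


Positional values:
Position 0: 6 × 8^0 = 6
Position 1: 1 × 8^1 = 8
Position 2: 3 × 8^2 = 192
Position 3: 4 × 8^3 = 2048
Position 4: 7 × 8^4 = 28672
Position 5: 1 × 8^5 = 32768
Sum = 6 + 8 + 192 + 2048 + 28672 + 32768
= 63694


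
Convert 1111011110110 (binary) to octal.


Group into 3-bit groups: 001111011110110
  001 = 1
  111 = 7
  011 = 3
  110 = 6
  110 = 6
= 0o17366


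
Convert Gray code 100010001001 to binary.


Gray code: 100010001001
MSB stays the same: 1
Each subsequent bit = prev_binary XOR current_gray:
  B[1] = 1 XOR 0 = 1
  B[2] = 1 XOR 0 = 1
  B[3] = 1 XOR 0 = 1
  B[4] = 1 XOR 1 = 0
  B[5] = 0 XOR 0 = 0
  B[6] = 0 XOR 0 = 0
  B[7] = 0 XOR 0 = 0
  B[8] = 0 XOR 1 = 1
  B[9] = 1 XOR 0 = 1
  B[10] = 1 XOR 0 = 1
  B[11] = 1 XOR 1 = 0
= 111100001110 (3854 decimal)


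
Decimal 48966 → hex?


Divide by 16 repeatedly:
48966 ÷ 16 = 3060 remainder 6 (6)
3060 ÷ 16 = 191 remainder 4 (4)
191 ÷ 16 = 11 remainder 15 (F)
11 ÷ 16 = 0 remainder 11 (B)
Reading remainders bottom-up:
= 0xBF46


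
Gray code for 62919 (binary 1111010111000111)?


Binary: 1111010111000111
Gray code: G = B XOR (B >> 1)
B >> 1 = 0111101011100011
1111010111000111 XOR 0111101011100011:
  1 XOR 0 = 1
  1 XOR 1 = 0
  1 XOR 1 = 0
  1 XOR 1 = 0
  0 XOR 1 = 1
  1 XOR 0 = 1
  0 XOR 1 = 1
  1 XOR 0 = 1
  1 XOR 1 = 0
  1 XOR 1 = 0
  0 XOR 1 = 1
  0 XOR 0 = 0
  0 XOR 0 = 0
  1 XOR 0 = 1
  1 XOR 1 = 0
  1 XOR 1 = 0
= 1000111100100100


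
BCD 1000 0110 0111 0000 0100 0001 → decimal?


Each 4-bit group → digit:
  1000 → 8
  0110 → 6
  0111 → 7
  0000 → 0
  0100 → 4
  0001 → 1
= 867041


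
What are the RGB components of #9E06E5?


Hex: #9E06E5
R = 9E₁₆ = 158
G = 06₁₆ = 6
B = E5₁₆ = 229
= RGB(158, 6, 229)


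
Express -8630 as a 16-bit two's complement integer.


Original: 0010000110110110
Step 1 - Invert all bits: 1101111001001001
Step 2 - Add 1: 1101111001001001 + 1
= 1101111001001010 (represents -8630)


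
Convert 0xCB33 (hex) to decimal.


Positional values:
Position 0: 3 × 16^0 = 3 × 1 = 3
Position 1: 3 × 16^1 = 3 × 16 = 48
Position 2: B × 16^2 = 11 × 256 = 2816
Position 3: C × 16^3 = 12 × 4096 = 49152
Sum = 3 + 48 + 2816 + 49152
= 52019


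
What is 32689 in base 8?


Divide by 8 repeatedly:
32689 ÷ 8 = 4086 remainder 1
4086 ÷ 8 = 510 remainder 6
510 ÷ 8 = 63 remainder 6
63 ÷ 8 = 7 remainder 7
7 ÷ 8 = 0 remainder 7
Reading remainders bottom-up:
= 0o77661


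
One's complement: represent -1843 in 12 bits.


Original: 011100110011
Invert all bits:
  bit 0: 0 → 1
  bit 1: 1 → 0
  bit 2: 1 → 0
  bit 3: 1 → 0
  bit 4: 0 → 1
  bit 5: 0 → 1
  bit 6: 1 → 0
  bit 7: 1 → 0
  bit 8: 0 → 1
  bit 9: 0 → 1
  bit 10: 1 → 0
  bit 11: 1 → 0
= 100011001100


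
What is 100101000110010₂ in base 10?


Positional values:
Bit 1: 1 × 2^1 = 2
Bit 4: 1 × 2^4 = 16
Bit 5: 1 × 2^5 = 32
Bit 9: 1 × 2^9 = 512
Bit 11: 1 × 2^11 = 2048
Bit 14: 1 × 2^14 = 16384
Sum = 2 + 16 + 32 + 512 + 2048 + 16384
= 18994


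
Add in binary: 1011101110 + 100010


Align and add column by column (LSB to MSB, carry propagating):
  01011101110
+ 00000100010
  -----------
  col 0: 0 + 0 + 0 (carry in) = 0 → bit 0, carry out 0
  col 1: 1 + 1 + 0 (carry in) = 2 → bit 0, carry out 1
  col 2: 1 + 0 + 1 (carry in) = 2 → bit 0, carry out 1
  col 3: 1 + 0 + 1 (carry in) = 2 → bit 0, carry out 1
  col 4: 0 + 0 + 1 (carry in) = 1 → bit 1, carry out 0
  col 5: 1 + 1 + 0 (carry in) = 2 → bit 0, carry out 1
  col 6: 1 + 0 + 1 (carry in) = 2 → bit 0, carry out 1
  col 7: 1 + 0 + 1 (carry in) = 2 → bit 0, carry out 1
  col 8: 0 + 0 + 1 (carry in) = 1 → bit 1, carry out 0
  col 9: 1 + 0 + 0 (carry in) = 1 → bit 1, carry out 0
  col 10: 0 + 0 + 0 (carry in) = 0 → bit 0, carry out 0
Reading bits MSB→LSB: 01100010000
Strip leading zeros: 1100010000
= 1100010000
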